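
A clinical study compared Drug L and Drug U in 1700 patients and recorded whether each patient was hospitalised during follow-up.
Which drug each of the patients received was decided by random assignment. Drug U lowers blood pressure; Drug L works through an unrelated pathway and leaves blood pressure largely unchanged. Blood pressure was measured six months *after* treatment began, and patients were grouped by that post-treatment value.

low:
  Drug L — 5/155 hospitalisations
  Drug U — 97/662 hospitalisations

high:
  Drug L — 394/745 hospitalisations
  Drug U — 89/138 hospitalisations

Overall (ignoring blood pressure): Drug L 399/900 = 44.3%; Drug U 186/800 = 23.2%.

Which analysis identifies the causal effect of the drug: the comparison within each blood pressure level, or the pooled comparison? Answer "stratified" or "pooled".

pooled

The stratified and pooled comparisons disagree (Drug L wins within each blood pressure; Drug U wins overall), so the answer turns on the causal role of blood pressure.
The distribution of blood pressure is itself part of what the drug does — it is an intermediate outcome. Holding it fixed would remove that part of the effect; the total effect is the pooled difference.
Pooled: Drug L 44.3% vs Drug U 23.2%; Drug U is lower overall.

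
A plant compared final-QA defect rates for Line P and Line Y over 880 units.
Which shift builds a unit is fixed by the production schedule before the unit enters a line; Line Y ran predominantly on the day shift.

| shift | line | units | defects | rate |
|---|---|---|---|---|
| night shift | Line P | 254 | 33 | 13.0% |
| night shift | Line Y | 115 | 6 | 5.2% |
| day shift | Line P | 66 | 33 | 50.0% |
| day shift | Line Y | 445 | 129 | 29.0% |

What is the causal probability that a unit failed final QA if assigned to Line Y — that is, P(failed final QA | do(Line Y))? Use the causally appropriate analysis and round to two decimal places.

0.19

Since shift is a pre-existing factor (not a product of the line) and it affects the outcome on its own, it is a confounder. The stratified rates, not the pooled rate, identify the causal effect.
Standardising Line Y to the population shift mix: 0.419·6/115 + 0.581·129/445 = 0.190.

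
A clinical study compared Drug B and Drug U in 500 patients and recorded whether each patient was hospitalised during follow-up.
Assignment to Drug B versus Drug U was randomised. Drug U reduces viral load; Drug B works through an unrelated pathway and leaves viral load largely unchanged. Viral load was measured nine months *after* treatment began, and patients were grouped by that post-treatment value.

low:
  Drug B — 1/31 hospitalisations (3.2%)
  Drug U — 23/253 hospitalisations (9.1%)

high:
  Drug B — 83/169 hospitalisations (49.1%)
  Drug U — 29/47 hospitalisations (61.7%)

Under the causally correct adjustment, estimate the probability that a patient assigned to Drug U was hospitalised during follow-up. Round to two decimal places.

0.17

Because the drug influences viral load, viral load is a post-treatment mediator, not a confounder. Stratifying on it would bias the estimate; the causal effect is the crude pooled difference.
So P(outcome | do(Drug U)) is just the pooled rate for Drug U: 52/300 = 0.173.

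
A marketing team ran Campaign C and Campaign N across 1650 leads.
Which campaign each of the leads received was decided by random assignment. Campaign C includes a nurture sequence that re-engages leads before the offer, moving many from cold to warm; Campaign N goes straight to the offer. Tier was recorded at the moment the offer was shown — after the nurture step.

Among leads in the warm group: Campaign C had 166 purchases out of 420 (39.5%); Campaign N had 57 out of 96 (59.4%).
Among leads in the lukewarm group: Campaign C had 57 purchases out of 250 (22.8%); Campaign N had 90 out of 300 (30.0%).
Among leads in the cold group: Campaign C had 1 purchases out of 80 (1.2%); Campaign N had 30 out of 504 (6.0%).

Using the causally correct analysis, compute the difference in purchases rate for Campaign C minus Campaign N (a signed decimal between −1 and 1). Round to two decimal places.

+0.10

Engagement tier lies on the pathway campaign → engagement tier → outcome, so adjusting for it blocks the indirect effect. For the total causal effect of campaign, use the unadjusted pooled rates.
The causal difference is the pooled difference: 0.299 − 0.197 = +0.102.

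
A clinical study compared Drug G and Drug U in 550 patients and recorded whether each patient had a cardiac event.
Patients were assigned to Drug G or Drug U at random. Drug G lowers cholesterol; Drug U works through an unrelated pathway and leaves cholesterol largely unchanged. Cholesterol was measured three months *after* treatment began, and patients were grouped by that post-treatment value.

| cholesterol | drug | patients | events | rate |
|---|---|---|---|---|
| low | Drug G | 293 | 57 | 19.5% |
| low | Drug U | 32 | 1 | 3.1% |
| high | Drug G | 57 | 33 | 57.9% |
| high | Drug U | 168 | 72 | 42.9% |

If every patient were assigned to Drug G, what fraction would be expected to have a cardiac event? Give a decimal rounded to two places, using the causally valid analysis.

0.26

Cholesterol is downstream of the drug. One should not condition on a consequence of treatment, so the overall rates are the right comparison.
So P(outcome | do(Drug G)) is just the pooled rate for Drug G: 90/350 = 0.257.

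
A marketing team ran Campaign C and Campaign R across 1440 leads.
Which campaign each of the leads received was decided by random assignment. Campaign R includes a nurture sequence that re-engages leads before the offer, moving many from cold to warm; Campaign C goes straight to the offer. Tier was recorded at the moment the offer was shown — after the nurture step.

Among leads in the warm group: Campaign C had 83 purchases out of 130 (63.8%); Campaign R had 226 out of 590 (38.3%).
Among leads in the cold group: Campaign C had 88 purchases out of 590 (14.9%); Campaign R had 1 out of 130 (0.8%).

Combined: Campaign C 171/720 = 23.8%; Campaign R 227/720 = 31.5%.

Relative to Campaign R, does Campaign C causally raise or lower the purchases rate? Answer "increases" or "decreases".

Engagement tier is downstream of the campaign. One should not condition on a consequence of treatment, so the overall rates are the right comparison.
Pooled: Campaign C 23.8% vs Campaign R 31.5%; Campaign R is higher overall.

decreases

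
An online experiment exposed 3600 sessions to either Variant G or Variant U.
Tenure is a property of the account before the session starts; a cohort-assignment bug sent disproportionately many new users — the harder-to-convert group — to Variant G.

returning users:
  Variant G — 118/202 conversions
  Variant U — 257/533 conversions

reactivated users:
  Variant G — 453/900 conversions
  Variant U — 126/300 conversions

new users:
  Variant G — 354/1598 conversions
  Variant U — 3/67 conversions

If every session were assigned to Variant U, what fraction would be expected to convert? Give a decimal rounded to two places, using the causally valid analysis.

The stratified and pooled comparisons disagree (Variant G wins within each user tenure; Variant U wins overall), so the answer turns on the causal role of user tenure.
Since user tenure is a pre-existing factor (not a product of the variant) and it affects the outcome on its own, it is a confounder. The stratified rates, not the pooled rate, identify the causal effect.
Standardising Variant U to the population user tenure mix: 0.204·257/533 + 0.333·126/300 + 0.463·3/67 = 0.259.

0.26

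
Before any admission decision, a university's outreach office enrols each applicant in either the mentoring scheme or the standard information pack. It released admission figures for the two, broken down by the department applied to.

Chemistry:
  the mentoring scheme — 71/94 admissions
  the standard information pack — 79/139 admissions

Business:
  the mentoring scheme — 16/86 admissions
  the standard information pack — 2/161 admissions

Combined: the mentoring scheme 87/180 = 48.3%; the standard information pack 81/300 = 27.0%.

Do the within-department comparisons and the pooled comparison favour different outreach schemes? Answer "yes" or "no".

no

Within each department level (Chemistry 75.5% vs 56.8%; Business 18.6% vs 1.2%), the mentoring scheme has the higher rate every time. Pooled: 48.3% vs 27.0% — the mentoring scheme has the higher rate overall. They agree.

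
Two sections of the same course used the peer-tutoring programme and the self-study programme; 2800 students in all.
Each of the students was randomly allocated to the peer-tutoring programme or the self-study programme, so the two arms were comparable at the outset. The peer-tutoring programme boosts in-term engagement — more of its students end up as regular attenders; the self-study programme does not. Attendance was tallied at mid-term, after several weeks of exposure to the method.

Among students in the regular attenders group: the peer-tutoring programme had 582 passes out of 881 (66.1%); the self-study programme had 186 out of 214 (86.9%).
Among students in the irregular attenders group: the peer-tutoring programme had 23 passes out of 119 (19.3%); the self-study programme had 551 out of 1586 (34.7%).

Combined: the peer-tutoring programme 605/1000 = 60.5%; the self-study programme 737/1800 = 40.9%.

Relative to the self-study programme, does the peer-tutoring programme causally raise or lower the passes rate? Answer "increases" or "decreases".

the self-study programme is higher inside every mid-term attendance stratum but the peer-tutoring programme is higher in aggregate. Whether to stratify depends on how mid-term attendance relates to the teaching method.
Mid-term attendance lies on the pathway teaching method → mid-term attendance → outcome, so adjusting for it blocks the indirect effect. For the total causal effect of teaching method, use the unadjusted pooled rates.
Pooled: the peer-tutoring programme 60.5% vs the self-study programme 40.9%; the peer-tutoring programme is higher overall.

increases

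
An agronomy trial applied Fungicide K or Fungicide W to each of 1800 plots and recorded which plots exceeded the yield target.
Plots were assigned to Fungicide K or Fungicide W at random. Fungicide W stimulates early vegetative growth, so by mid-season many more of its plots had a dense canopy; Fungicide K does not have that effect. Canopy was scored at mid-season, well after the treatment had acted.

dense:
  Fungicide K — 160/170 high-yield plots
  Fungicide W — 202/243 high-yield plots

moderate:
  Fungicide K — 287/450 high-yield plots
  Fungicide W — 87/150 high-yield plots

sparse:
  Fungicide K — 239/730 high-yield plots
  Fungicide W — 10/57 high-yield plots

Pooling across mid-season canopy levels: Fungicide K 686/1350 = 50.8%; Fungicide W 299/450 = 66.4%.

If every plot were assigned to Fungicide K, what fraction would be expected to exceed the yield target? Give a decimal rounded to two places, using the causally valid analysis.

The stratified and pooled comparisons disagree (Fungicide K wins within each mid-season canopy; Fungicide W wins overall), so the answer turns on the causal role of mid-season canopy.
Mid-season canopy lies on the pathway fungicide → mid-season canopy → outcome, so adjusting for it blocks the indirect effect. For the total causal effect of fungicide, use the unadjusted pooled rates.
So P(outcome | do(Fungicide K)) is just the pooled rate for Fungicide K: 686/1350 = 0.508.

0.51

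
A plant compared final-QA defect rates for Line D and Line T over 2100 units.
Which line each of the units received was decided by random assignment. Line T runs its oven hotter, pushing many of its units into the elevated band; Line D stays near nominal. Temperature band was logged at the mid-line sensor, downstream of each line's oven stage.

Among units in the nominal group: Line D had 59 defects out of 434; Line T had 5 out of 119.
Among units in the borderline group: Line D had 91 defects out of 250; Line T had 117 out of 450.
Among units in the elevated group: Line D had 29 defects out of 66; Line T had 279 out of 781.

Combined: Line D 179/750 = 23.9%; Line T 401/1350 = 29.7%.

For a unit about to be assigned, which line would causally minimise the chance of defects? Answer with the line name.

Line D

Line T is lower inside every in-process temperature band stratum but Line D is lower in aggregate. Whether to stratify depends on how in-process temperature band relates to the line.
In-process temperature band is downstream of the line. One should not condition on a consequence of treatment, so the overall rates are the right comparison.
Pooled: Line D 23.9% vs Line T 29.7%; Line D is lower overall.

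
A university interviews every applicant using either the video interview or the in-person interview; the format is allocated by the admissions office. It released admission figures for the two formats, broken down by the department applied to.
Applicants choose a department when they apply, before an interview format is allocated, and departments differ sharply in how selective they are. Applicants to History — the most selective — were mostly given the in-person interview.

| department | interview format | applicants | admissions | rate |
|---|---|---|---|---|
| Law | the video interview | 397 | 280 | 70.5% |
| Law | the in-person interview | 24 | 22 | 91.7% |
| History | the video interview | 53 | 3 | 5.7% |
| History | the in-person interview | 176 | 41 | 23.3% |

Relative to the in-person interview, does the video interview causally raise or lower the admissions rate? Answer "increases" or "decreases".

the in-person interview is higher inside every department stratum but the video interview is higher in aggregate. Whether to stratify depends on how department relates to the interview format.
The imbalance in department arose from how applicants were allocated, not from anything the interview format did; and department independently affects the outcome. The pooled gap is confounded — condition on department.
Within each level — Law: 70.5% vs 91.7%; History: 5.7% vs 23.3% — the in-person interview is higher every time.

decreases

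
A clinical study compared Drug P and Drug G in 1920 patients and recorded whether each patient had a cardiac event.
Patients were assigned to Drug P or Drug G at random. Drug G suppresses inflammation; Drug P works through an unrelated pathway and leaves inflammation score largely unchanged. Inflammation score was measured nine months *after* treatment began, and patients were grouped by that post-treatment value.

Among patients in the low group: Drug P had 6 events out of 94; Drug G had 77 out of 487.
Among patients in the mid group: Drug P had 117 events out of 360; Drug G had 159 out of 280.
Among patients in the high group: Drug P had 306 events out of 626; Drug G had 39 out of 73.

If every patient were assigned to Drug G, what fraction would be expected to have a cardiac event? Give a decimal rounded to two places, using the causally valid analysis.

0.33

Within every inflammation score level Drug P has the lower rate, yet pooled Drug G does — Simpson's reversal.
Inflammation score lies on the pathway drug → inflammation score → outcome, so adjusting for it blocks the indirect effect. For the total causal effect of drug, use the unadjusted pooled rates.
So P(outcome | do(Drug G)) is just the pooled rate for Drug G: 275/840 = 0.327.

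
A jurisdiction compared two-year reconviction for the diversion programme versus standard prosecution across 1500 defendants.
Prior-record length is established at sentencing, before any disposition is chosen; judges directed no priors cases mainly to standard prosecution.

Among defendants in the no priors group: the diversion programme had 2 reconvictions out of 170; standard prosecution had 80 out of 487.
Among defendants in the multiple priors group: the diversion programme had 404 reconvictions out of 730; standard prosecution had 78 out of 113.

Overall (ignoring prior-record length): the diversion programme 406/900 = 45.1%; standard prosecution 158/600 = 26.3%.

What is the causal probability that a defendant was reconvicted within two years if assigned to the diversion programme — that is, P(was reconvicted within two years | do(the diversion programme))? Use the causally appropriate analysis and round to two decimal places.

the diversion programme is lower inside every prior-record length stratum but standard prosecution is lower in aggregate. Whether to stratify depends on how prior-record length relates to the disposition.
Prior-record length satisfies the back-door criterion: it is not a descendant of the disposition, and it blocks the spurious path from disposition to outcome. Adjusting for it (i.e., using the within-prior-record length rates) gives the causal effect.
Standardising the diversion programme to the population prior-record length mix: 0.438·2/170 + 0.562·404/730 = 0.316.

0.32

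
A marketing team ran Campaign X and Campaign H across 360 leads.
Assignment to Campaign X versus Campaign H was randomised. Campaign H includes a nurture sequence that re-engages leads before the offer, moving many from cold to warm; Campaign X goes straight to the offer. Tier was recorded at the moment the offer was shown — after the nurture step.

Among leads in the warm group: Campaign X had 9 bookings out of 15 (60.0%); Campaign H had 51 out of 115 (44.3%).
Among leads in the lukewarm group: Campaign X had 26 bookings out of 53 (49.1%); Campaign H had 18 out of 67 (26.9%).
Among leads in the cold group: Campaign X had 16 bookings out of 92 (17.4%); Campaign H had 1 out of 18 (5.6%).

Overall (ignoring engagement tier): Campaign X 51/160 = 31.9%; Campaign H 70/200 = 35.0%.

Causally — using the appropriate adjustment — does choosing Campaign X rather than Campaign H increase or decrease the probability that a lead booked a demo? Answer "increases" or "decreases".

decreases

The distribution of engagement tier is itself part of what the campaign does — it is an intermediate outcome. Holding it fixed would remove that part of the effect; the total effect is the pooled difference.
Pooled: Campaign X 31.9% vs Campaign H 35.0%; Campaign H is higher overall.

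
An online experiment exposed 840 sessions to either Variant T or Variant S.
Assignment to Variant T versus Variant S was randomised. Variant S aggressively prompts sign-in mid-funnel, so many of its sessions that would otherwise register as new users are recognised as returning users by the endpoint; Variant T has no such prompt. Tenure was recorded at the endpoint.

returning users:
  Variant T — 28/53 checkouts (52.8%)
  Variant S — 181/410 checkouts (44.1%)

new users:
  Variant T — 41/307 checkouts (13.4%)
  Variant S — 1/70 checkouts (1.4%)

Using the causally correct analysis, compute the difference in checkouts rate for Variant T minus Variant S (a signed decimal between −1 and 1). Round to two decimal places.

Stratifying would compare variants among sessions the variants themselves sorted into user tenure groups — a form of selection on an intermediate. The unconditioned pooled rates give the total causal effect.
The causal difference is the pooled difference: 0.192 − 0.379 = -0.188.

-0.19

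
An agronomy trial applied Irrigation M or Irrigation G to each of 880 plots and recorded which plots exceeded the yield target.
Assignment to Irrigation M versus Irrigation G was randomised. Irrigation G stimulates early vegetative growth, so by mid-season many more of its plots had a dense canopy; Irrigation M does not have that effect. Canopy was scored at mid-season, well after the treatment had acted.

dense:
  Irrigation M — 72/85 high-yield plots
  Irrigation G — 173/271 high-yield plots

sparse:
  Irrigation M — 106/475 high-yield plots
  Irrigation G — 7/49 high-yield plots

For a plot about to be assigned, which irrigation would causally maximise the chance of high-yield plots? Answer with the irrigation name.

Mid-season canopy is downstream of the irrigation. One should not condition on a consequence of treatment, so the overall rates are the right comparison.
Pooled: Irrigation M 31.8% vs Irrigation G 56.2%; Irrigation G is higher overall.

Irrigation G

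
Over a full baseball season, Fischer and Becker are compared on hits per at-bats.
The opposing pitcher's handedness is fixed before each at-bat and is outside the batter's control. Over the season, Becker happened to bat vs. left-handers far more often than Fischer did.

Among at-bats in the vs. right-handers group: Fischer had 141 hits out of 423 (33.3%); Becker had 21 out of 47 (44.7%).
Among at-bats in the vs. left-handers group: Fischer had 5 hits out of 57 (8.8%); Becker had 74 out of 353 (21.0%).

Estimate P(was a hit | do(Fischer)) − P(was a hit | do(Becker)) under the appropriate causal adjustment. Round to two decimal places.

-0.12

Since pitcher handedness is a pre-existing factor (not a product of the player) and it affects the outcome on its own, it is a confounder. The stratified rates, not the pooled rate, identify the causal effect.
Adjusting over the population distribution of pitcher handedness: 0.534·(0.333−0.447) + 0.466·(0.088−0.210) = -0.117.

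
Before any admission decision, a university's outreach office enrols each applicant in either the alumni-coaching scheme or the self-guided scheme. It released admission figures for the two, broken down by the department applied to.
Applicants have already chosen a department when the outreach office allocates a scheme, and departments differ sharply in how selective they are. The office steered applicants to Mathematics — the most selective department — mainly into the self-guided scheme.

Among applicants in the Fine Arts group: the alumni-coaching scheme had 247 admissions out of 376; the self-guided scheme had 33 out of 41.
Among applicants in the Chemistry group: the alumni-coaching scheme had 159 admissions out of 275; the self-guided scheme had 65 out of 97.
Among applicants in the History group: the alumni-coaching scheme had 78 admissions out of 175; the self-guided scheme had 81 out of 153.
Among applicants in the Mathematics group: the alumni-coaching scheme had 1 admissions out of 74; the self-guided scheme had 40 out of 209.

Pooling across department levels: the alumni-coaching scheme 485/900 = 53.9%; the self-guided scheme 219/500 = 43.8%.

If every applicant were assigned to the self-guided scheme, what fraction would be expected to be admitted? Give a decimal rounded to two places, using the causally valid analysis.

0.58

Since department is a pre-existing factor (not a product of the outreach scheme) and it affects the outcome on its own, it is a confounder. The stratified rates, not the pooled rate, identify the causal effect.
Standardising the self-guided scheme to the population department mix: 0.298·33/41 + 0.266·65/97 + 0.234·81/153 + 0.202·40/209 = 0.581.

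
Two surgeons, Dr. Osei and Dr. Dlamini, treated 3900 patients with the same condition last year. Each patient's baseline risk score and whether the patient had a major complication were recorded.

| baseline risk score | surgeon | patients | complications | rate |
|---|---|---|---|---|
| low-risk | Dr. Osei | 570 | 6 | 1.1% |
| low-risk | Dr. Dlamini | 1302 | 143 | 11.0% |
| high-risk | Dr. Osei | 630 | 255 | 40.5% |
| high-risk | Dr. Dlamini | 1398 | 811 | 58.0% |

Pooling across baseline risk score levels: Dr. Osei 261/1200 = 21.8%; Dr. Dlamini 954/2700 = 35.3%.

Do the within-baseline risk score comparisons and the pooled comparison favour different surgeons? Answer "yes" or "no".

no

Within each baseline risk score level (low-risk 1.1% vs 11.0%; high-risk 40.5% vs 58.0%), Dr. Osei has the lower rate every time. Pooled: 21.8% vs 35.3% — Dr. Osei has the lower rate overall. They agree.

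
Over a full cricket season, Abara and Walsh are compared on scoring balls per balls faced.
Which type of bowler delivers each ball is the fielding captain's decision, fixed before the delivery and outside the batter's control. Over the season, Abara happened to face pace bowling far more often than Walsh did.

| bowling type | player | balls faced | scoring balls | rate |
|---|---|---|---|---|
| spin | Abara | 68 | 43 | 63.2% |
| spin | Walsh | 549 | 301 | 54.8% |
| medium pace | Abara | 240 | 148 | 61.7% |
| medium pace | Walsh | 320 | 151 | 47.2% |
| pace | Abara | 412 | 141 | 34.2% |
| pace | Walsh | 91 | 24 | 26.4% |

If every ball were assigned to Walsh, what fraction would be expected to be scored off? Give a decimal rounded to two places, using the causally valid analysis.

0.44

Nothing the player does changes bowling type; the imbalance is an allocation artefact. With bowling type also predicting the outcome, the pooled figure is confounded, and the within-stratum comparison is the causal one.
Standardising Walsh to the population bowling type mix: 0.367·301/549 + 0.333·151/320 + 0.299·24/91 = 0.438.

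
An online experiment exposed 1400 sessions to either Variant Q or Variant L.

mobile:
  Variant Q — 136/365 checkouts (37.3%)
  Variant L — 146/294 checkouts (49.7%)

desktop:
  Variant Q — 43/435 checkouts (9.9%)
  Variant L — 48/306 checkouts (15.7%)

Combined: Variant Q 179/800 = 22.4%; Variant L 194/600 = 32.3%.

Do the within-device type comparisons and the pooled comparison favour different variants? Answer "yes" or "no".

no

Within each device type level (mobile 37.3% vs 49.7%; desktop 9.9% vs 15.7%), Variant L has the higher rate every time. Pooled: 22.4% vs 32.3% — Variant L has the higher rate overall. They agree.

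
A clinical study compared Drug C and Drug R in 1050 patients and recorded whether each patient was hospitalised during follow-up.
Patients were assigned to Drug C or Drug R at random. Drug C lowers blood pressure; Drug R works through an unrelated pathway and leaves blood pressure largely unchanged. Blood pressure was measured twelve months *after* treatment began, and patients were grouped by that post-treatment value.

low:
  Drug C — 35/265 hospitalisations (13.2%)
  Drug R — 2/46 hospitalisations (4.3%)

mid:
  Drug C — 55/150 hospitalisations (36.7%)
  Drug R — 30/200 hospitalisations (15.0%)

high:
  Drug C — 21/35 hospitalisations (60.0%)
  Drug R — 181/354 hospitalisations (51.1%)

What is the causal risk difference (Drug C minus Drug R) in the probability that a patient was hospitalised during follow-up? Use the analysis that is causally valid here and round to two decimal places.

-0.11

Within every blood pressure level Drug R has the lower rate, yet pooled Drug C does — Simpson's reversal.
Blood pressure here is a post-treatment variable shaped by the drug; conditioning on it would introduce bias rather than remove it. The overall comparison is the causal one.
The causal difference is the pooled difference: 0.247 − 0.355 = -0.108.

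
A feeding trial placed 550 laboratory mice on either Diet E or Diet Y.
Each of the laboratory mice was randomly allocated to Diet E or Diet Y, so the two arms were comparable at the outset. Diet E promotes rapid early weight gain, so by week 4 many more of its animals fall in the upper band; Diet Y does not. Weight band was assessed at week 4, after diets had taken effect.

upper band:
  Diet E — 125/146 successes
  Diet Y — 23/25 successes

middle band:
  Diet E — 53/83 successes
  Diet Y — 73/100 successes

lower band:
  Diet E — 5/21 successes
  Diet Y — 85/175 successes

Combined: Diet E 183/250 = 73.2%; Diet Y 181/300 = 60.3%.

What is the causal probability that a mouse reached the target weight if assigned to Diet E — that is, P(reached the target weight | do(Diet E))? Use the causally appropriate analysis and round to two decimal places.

0.73

Week-4 weight band lies on the pathway diet → week-4 weight band → outcome, so adjusting for it blocks the indirect effect. For the total causal effect of diet, use the unadjusted pooled rates.
So P(outcome | do(Diet E)) is just the pooled rate for Diet E: 183/250 = 0.732.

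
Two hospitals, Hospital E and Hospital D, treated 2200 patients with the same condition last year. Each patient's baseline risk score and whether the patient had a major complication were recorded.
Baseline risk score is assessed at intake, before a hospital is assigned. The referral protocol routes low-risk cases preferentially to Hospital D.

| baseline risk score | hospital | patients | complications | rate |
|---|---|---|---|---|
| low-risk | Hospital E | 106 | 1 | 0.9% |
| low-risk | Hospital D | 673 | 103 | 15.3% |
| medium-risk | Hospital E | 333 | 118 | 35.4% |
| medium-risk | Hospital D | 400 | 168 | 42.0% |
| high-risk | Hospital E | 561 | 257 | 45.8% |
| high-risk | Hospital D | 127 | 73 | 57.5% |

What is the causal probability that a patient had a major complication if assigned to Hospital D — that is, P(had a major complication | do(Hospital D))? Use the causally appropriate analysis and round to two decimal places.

0.37

The stratified and pooled comparisons disagree (Hospital E wins within each baseline risk score; Hospital D wins overall), so the answer turns on the causal role of baseline risk score.
Baseline risk score is set before the hospital has any effect — it is not caused by the hospital — and it independently drives the outcome. That makes it a confounder, so the causal comparison is within baseline risk score levels.
Standardising Hospital D to the population baseline risk score mix: 0.354·103/673 + 0.333·168/400 + 0.313·73/127 = 0.374.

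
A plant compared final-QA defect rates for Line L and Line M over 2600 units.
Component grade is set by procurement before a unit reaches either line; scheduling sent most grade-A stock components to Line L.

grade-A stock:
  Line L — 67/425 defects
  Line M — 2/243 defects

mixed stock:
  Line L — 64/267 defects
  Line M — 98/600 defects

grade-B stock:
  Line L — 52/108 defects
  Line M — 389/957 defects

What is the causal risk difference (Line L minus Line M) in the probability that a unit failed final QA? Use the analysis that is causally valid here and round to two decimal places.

Component grade is set before the line has any effect — it is not caused by the line — and it independently drives the outcome. That makes it a confounder, so the causal comparison is within component grade levels.
Adjusting over the population distribution of component grade: 0.257·(0.158−0.008) + 0.333·(0.240−0.163) + 0.410·(0.481−0.406) = +0.095.

+0.09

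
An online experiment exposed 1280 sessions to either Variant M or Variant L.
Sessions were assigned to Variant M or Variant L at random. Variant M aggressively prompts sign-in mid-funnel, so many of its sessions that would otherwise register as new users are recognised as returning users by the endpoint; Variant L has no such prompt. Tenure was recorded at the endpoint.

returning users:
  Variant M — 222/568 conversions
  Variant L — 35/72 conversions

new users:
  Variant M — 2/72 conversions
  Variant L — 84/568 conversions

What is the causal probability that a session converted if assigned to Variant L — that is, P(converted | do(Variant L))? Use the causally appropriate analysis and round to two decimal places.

0.19

User tenure lies on the pathway variant → user tenure → outcome, so adjusting for it blocks the indirect effect. For the total causal effect of variant, use the unadjusted pooled rates.
So P(outcome | do(Variant L)) is just the pooled rate for Variant L: 119/640 = 0.186.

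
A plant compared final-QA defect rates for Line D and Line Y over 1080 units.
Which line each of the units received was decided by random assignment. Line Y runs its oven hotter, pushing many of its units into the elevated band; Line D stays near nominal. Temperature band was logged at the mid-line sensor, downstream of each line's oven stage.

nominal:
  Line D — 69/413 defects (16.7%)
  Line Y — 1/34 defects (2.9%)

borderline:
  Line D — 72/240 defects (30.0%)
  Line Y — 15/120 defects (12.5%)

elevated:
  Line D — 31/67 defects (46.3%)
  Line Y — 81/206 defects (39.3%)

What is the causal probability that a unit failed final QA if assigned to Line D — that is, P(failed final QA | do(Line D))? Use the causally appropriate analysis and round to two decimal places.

In-process temperature band here is a post-treatment variable shaped by the line; conditioning on it would introduce bias rather than remove it. The overall comparison is the causal one.
So P(outcome | do(Line D)) is just the pooled rate for Line D: 172/720 = 0.239.

0.24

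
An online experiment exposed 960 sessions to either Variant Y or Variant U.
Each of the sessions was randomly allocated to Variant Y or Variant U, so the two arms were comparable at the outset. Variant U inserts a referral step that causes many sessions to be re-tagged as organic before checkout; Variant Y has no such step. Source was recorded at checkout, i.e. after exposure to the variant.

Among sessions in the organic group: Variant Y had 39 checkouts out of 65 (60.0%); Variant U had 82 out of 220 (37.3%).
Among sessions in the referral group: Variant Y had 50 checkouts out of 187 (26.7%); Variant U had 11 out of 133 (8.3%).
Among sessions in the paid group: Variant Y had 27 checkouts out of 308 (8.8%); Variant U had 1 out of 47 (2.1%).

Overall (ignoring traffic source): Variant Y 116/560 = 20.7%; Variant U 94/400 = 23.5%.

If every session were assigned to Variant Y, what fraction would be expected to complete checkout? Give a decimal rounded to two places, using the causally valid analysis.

Traffic source lies on the pathway variant → traffic source → outcome, so adjusting for it blocks the indirect effect. For the total causal effect of variant, use the unadjusted pooled rates.
So P(outcome | do(Variant Y)) is just the pooled rate for Variant Y: 116/560 = 0.207.

0.21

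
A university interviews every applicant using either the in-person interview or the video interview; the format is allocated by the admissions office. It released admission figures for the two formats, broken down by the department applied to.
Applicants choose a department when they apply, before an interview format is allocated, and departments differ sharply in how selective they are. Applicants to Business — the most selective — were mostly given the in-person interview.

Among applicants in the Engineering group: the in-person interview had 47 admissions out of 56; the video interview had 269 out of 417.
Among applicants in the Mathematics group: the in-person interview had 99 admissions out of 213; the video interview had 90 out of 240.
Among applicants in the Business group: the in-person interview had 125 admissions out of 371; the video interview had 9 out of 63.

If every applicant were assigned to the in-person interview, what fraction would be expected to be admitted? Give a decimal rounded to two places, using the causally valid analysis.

Within every department level the in-person interview has the higher rate, yet pooled the video interview does — Simpson's reversal.
Nothing the interview format does changes department; the imbalance is an allocation artefact. With department also predicting the outcome, the pooled figure is confounded, and the within-stratum comparison is the causal one.
Standardising the in-person interview to the population department mix: 0.348·47/56 + 0.333·99/213 + 0.319·125/371 = 0.554.

0.55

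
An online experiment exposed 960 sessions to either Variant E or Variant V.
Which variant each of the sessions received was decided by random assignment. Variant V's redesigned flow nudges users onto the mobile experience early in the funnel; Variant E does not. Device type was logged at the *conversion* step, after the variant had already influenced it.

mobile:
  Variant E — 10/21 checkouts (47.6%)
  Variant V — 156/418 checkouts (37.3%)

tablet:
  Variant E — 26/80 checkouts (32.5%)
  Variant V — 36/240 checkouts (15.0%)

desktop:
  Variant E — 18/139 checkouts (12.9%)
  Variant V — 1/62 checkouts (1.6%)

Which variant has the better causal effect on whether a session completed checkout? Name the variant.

Variant V

Device type is recorded after the variant and is itself shifted by it — it sits on the causal path from variant to outcome. Conditioning on a mediator would strip out part of the effect we want; the pooled comparison gives the total causal effect.
Pooled: Variant E 22.5% vs Variant V 26.8%; Variant V is higher overall.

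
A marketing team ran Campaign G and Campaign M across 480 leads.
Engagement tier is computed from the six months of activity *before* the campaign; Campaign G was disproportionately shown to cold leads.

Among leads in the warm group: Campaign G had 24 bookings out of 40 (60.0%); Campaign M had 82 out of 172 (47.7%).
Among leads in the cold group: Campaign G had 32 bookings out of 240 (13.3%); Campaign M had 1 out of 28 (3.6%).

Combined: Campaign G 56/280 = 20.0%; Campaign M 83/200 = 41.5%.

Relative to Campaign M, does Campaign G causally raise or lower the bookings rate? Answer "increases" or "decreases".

Engagement tier differs across campaigns for reasons unrelated to any effect of the campaign itself, and it separately predicts the outcome — a classic confounder. We must compare within engagement tier levels.
Within each level — warm: 60.0% vs 47.7%; cold: 13.3% vs 3.6% — Campaign G is higher every time.

increases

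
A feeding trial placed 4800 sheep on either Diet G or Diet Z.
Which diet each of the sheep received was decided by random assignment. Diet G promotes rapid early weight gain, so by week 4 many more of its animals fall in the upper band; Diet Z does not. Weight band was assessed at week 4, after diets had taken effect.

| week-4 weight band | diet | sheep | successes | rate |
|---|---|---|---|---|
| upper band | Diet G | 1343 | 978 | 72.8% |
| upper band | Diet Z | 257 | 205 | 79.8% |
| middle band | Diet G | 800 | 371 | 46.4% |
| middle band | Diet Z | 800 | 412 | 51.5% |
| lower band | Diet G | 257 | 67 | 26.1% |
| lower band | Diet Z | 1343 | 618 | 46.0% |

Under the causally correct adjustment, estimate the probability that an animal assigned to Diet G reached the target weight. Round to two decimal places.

0.59

The distribution of week-4 weight band is itself part of what the diet does — it is an intermediate outcome. Holding it fixed would remove that part of the effect; the total effect is the pooled difference.
So P(outcome | do(Diet G)) is just the pooled rate for Diet G: 1416/2400 = 0.590.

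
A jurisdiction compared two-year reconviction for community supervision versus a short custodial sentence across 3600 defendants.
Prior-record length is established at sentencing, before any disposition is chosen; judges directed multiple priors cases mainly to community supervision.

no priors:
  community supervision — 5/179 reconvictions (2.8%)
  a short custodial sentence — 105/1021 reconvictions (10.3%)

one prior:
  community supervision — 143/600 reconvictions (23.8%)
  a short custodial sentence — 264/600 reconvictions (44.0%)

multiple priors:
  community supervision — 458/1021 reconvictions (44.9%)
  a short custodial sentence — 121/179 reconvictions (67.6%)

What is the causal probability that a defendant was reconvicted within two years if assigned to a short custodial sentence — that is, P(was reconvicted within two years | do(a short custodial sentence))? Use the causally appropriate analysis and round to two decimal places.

0.41

Here prior-record length is a common cause — it drives both which disposition a case falls under and the outcome. The crude comparison mixes populations; the stratum-specific rates are the causally relevant ones.
Standardising a short custodial sentence to the population prior-record length mix: 0.333·105/1021 + 0.333·264/600 + 0.333·121/179 = 0.406.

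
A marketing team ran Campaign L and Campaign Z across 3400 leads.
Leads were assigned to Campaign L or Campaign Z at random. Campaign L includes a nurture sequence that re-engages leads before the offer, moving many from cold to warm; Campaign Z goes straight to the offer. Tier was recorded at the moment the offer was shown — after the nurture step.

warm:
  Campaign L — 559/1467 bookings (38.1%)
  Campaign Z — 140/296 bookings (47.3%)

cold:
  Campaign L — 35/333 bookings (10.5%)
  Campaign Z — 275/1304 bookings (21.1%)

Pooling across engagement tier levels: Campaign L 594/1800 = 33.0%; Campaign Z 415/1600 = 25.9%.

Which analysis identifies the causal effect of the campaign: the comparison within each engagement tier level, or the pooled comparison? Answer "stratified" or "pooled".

Campaign Z is higher inside every engagement tier stratum but Campaign L is higher in aggregate. Whether to stratify depends on how engagement tier relates to the campaign.
The distribution of engagement tier is itself part of what the campaign does — it is an intermediate outcome. Holding it fixed would remove that part of the effect; the total effect is the pooled difference.
Pooled: Campaign L 33.0% vs Campaign Z 25.9%; Campaign L is higher overall.

pooled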